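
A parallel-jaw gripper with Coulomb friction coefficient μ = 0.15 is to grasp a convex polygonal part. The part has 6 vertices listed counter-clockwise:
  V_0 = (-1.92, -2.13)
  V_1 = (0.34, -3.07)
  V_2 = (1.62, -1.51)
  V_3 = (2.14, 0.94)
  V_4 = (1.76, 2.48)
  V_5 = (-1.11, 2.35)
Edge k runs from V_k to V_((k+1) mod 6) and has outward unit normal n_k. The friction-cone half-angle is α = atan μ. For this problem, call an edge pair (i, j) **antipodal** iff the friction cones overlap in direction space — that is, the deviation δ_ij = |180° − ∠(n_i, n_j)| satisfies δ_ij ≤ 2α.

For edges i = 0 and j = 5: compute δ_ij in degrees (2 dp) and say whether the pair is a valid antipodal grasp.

δ = 102.34°, invalid

α = atan 0.15 = 8.53°;  2α = 17.06°
edge 0: e_0 = (+2.26, -0.94);  n_0 = (-0.3840, -0.9233)
edge 5: e_5 = (-0.81, -4.48);  n_5 = (-0.9840, +0.1779)
∠(n_0, n_5) = 77.66°
δ = |180° − 77.66°| = 102.34°
102.34° > 2α = 17.06°  →  invalid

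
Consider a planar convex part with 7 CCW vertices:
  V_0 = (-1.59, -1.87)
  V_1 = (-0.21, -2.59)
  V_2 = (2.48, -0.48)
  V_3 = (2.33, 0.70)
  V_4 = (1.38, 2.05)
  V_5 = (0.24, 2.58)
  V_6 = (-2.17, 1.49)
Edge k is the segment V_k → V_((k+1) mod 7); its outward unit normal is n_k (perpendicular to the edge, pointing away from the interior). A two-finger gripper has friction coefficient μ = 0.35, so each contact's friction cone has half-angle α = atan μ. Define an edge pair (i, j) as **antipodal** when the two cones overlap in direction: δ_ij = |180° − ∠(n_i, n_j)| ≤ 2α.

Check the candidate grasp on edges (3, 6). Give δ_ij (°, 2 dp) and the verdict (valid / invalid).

δ = 25.34°, valid

α = atan 0.35 = 19.29°;  2α = 38.58°
edge 3: e_3 = (-0.95, +1.35);  n_3 = (+0.8178, +0.5755)
edge 6: e_6 = (+0.58, -3.36);  n_6 = (-0.9854, -0.1701)
∠(n_3, n_6) = 154.66°
δ = |180° − 154.66°| = 25.34°
25.34° ≤ 2α = 38.58°  →  valid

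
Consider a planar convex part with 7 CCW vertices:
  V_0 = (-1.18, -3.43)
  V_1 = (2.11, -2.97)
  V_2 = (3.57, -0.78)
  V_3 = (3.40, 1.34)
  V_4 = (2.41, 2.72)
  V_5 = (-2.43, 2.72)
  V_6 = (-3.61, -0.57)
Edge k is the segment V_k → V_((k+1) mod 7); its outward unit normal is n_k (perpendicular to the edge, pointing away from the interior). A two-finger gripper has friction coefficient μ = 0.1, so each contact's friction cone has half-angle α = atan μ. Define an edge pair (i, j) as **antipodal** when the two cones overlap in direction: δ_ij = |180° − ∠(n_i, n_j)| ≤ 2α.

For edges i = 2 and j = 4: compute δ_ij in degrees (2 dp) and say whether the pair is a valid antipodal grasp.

α = atan 0.1 = 5.71°;  2α = 11.42°
edge 2: e_2 = (-0.17, +2.12);  n_2 = (+0.9968, +0.0799)
edge 4: e_4 = (-4.84, +0.00);  n_4 = (+0.0000, +1.0000)
∠(n_2, n_4) = 85.42°
δ = |180° − 85.42°| = 94.58°
94.58° > 2α = 11.42°  →  invalid

δ = 94.58°, invalid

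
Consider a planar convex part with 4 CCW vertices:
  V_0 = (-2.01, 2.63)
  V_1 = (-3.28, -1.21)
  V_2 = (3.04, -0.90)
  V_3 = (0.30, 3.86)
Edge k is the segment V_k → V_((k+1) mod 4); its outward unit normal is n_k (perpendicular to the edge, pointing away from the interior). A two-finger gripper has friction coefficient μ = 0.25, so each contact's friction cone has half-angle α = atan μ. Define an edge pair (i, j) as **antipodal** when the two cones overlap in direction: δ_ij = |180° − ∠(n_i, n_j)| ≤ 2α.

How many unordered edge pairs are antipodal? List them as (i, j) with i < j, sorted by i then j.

α = atan 0.25 = 14.04°;  2α = 28.07°
n_0 = (-0.9494, +0.3140)
n_1 = (+0.0490, -0.9988)
n_2 = (+0.8667, +0.4989)
n_3 = (-0.4700, +0.8827)
  (0,1): δ = 68.89°  ·
  (0,2): δ = 48.23°  ·
  (0,3): δ = 136.33°  ·
  (1,2): δ = 62.88°  ·
  (1,3): δ = 25.23°  ✓
  (2,3): δ = 91.89°  ·
antipodal pairs: 1

count = 1; pairs: (1,3)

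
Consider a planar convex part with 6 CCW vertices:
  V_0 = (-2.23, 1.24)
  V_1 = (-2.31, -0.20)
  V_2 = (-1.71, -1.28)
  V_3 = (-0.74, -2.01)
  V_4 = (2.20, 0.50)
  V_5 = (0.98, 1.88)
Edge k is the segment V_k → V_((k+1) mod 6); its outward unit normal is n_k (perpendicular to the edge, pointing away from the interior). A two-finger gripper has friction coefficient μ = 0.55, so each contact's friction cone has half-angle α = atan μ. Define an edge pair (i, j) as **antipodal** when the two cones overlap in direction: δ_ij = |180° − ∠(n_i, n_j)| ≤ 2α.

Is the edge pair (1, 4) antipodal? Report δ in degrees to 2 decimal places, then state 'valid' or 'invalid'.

α = atan 0.55 = 28.81°;  2α = 57.62°
edge 1: e_1 = (+0.60, -1.08);  n_1 = (-0.8742, -0.4856)
edge 4: e_4 = (-1.22, +1.38);  n_4 = (+0.7492, +0.6623)
∠(n_1, n_4) = 167.58°
δ = |180° − 167.58°| = 12.42°
12.42° ≤ 2α = 57.62°  →  valid

δ = 12.42°, valid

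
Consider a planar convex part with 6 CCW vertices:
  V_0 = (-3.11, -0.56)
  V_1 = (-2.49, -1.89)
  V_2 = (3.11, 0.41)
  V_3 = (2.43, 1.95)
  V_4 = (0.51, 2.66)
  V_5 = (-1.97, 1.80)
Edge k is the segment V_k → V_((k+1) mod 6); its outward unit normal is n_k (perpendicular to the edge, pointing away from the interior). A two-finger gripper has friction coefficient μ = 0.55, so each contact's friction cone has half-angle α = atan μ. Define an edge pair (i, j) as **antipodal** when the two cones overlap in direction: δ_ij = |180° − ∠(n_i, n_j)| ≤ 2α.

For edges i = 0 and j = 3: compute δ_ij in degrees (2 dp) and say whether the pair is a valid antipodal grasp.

δ = 44.71°, valid

α = atan 0.55 = 28.81°;  2α = 57.62°
edge 0: e_0 = (+0.62, -1.33);  n_0 = (-0.9064, -0.4225)
edge 3: e_3 = (-1.92, +0.71);  n_3 = (+0.3468, +0.9379)
∠(n_0, n_3) = 135.29°
δ = |180° − 135.29°| = 44.71°
44.71° ≤ 2α = 57.62°  →  valid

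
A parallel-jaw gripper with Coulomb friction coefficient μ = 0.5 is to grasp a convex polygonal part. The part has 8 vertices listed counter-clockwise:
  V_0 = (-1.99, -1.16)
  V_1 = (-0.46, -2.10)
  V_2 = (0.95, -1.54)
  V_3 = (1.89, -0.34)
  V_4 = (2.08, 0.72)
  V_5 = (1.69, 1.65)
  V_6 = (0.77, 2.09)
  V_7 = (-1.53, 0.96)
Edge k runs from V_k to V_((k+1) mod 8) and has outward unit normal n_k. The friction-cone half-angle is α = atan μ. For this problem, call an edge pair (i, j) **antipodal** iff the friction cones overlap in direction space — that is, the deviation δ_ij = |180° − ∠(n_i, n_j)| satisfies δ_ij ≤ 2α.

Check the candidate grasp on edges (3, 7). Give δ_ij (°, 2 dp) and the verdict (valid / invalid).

δ = 2.08°, valid

α = atan 0.5 = 26.57°;  2α = 53.13°
edge 3: e_3 = (+0.19, +1.06);  n_3 = (+0.9843, -0.1764)
edge 7: e_7 = (-0.46, -2.12);  n_7 = (-0.9773, +0.2120)
∠(n_3, n_7) = 177.92°
δ = |180° − 177.92°| = 2.08°
2.08° ≤ 2α = 53.13°  →  valid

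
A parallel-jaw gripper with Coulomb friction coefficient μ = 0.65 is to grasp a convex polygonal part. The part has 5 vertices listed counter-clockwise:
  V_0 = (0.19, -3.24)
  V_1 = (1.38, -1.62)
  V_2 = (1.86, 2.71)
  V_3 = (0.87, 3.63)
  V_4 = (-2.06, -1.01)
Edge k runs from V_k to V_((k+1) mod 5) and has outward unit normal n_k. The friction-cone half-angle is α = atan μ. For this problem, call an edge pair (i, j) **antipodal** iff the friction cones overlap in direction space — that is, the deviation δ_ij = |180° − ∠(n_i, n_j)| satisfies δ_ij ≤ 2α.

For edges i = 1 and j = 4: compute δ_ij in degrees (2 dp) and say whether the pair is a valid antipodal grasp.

δ = 51.58°, valid

α = atan 0.65 = 33.02°;  2α = 66.05°
edge 1: e_1 = (+0.48, +4.33);  n_1 = (+0.9939, -0.1102)
edge 4: e_4 = (+2.25, -2.23);  n_4 = (-0.7039, -0.7103)
∠(n_1, n_4) = 128.42°
δ = |180° − 128.42°| = 51.58°
51.58° ≤ 2α = 66.05°  →  valid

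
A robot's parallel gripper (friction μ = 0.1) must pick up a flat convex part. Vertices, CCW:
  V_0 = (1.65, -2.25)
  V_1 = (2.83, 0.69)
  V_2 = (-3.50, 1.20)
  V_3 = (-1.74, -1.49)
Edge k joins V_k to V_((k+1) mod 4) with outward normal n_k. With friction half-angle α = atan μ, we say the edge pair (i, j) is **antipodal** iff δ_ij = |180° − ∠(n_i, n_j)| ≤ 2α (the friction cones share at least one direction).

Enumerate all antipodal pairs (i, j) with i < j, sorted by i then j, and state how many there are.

α = atan 0.1 = 5.71°;  2α = 11.42°
n_0 = (+0.9280, -0.3725)
n_1 = (+0.0803, +0.9968)
n_2 = (-0.8368, -0.5475)
n_3 = (-0.2188, -0.9758)
  (0,1): δ = 72.74°  ·
  (0,2): δ = 55.06°  ·
  (0,3): δ = 99.23°  ·
  (1,2): δ = 52.20°  ·
  (1,3): δ = 8.03°  ✓
  (2,3): δ = 135.83°  ·
antipodal pairs: 1

count = 1; pairs: (1,3)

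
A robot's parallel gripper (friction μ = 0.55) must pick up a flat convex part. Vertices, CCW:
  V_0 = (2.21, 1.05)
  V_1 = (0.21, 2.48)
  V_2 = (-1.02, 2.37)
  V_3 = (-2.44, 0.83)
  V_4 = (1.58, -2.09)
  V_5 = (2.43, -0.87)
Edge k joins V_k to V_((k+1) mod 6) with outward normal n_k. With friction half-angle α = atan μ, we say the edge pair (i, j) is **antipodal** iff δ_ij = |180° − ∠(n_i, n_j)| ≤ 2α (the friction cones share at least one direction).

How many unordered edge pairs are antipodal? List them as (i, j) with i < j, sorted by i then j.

count = 6; pairs: (0,3), (1,3), (1,4), (2,4), (2,5), (3,5)

α = atan 0.55 = 28.81°;  2α = 57.62°
n_0 = (+0.5816, +0.8135)
n_1 = (-0.0891, +0.9960)
n_2 = (-0.7352, +0.6779)
n_3 = (-0.5877, -0.8091)
n_4 = (+0.8205, -0.5717)
n_5 = (+0.9935, +0.1138)
  (0,1): δ = 139.32°  ·
  (0,2): δ = 97.11°  ·
  (0,3): δ = 0.43°  ✓
  (0,4): δ = 90.70°  ·
  (0,5): δ = 132.10°  ·
  (1,2): δ = 137.79°  ·
  (1,3): δ = 41.10°  ✓
  (1,4): δ = 50.02°  ✓
  (1,5): δ = 91.43°  ·
  (2,3): δ = 83.31°  ·
  (2,4): δ = 7.81°  ✓
  (2,5): δ = 49.22°  ✓
  (3,4): δ = 88.87°  ·
  (3,5): δ = 47.47°  ✓
  (4,5): δ = 138.60°  ·
antipodal pairs: 6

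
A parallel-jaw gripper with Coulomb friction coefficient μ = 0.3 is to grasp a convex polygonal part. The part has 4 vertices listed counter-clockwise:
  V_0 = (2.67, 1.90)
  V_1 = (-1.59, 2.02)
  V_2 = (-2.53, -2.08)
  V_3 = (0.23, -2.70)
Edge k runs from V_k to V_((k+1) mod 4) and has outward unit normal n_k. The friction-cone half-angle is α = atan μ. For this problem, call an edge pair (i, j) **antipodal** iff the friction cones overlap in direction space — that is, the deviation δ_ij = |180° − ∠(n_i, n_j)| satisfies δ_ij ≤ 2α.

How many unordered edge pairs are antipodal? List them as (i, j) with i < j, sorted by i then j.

α = atan 0.3 = 16.70°;  2α = 33.40°
n_0 = (+0.0282, +0.9996)
n_1 = (-0.9747, +0.2235)
n_2 = (-0.2192, -0.9757)
n_3 = (+0.8834, -0.4686)
  (0,1): δ = 101.30°  ·
  (0,2): δ = 11.05°  ✓
  (0,3): δ = 63.67°  ·
  (1,2): δ = 89.75°  ·
  (1,3): δ = 15.03°  ✓
  (2,3): δ = 105.28°  ·
antipodal pairs: 2

count = 2; pairs: (0,2), (1,3)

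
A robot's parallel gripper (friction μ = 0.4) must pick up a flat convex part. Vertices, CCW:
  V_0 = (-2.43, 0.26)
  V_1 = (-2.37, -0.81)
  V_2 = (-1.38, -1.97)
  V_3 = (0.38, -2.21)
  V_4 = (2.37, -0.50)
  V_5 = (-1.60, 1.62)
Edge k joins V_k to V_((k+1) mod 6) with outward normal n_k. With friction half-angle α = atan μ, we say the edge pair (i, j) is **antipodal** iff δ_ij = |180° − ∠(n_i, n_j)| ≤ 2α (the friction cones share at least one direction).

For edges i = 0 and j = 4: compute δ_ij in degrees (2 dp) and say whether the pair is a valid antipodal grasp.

δ = 58.69°, invalid

α = atan 0.4 = 21.80°;  2α = 43.60°
edge 0: e_0 = (+0.06, -1.07);  n_0 = (-0.9984, -0.0560)
edge 4: e_4 = (-3.97, +2.12);  n_4 = (+0.4710, +0.8821)
∠(n_0, n_4) = 121.31°
δ = |180° − 121.31°| = 58.69°
58.69° > 2α = 43.60°  →  invalid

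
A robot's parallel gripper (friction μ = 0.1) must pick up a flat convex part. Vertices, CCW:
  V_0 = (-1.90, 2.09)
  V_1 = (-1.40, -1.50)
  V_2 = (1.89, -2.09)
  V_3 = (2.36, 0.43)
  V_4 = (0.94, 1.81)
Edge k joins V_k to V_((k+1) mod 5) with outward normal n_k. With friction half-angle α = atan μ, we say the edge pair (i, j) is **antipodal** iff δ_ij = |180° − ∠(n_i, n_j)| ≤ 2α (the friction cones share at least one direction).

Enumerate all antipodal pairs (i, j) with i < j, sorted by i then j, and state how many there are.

α = atan 0.1 = 5.71°;  2α = 11.42°
n_0 = (-0.9904, -0.1379)
n_1 = (-0.1765, -0.9843)
n_2 = (+0.9830, -0.1833)
n_3 = (+0.6969, +0.7171)
n_4 = (+0.0981, +0.9952)
  (0,1): δ = 108.10°  ·
  (0,2): δ = 18.49°  ·
  (0,3): δ = 37.89°  ·
  (0,4): δ = 76.44°  ·
  (1,2): δ = 90.40°  ·
  (1,3): δ = 34.01°  ·
  (1,4): δ = 4.54°  ✓
  (2,3): δ = 123.62°  ·
  (2,4): δ = 85.07°  ·
  (3,4): δ = 141.45°  ·
antipodal pairs: 1

count = 1; pairs: (1,4)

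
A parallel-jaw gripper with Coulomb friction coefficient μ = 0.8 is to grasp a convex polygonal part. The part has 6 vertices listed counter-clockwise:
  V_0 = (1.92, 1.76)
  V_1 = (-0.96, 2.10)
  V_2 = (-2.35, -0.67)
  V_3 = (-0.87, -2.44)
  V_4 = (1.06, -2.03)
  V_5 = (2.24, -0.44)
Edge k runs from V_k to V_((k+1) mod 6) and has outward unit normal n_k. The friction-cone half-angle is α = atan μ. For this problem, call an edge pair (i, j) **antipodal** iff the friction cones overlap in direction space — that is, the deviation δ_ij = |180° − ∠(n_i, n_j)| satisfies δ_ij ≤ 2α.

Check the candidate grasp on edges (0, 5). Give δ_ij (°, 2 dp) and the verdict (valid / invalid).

δ = 105.01°, invalid

α = atan 0.8 = 38.66°;  2α = 77.32°
edge 0: e_0 = (-2.88, +0.34);  n_0 = (+0.1172, +0.9931)
edge 5: e_5 = (-0.32, +2.20);  n_5 = (+0.9896, +0.1439)
∠(n_0, n_5) = 74.99°
δ = |180° − 74.99°| = 105.01°
105.01° > 2α = 77.32°  →  invalid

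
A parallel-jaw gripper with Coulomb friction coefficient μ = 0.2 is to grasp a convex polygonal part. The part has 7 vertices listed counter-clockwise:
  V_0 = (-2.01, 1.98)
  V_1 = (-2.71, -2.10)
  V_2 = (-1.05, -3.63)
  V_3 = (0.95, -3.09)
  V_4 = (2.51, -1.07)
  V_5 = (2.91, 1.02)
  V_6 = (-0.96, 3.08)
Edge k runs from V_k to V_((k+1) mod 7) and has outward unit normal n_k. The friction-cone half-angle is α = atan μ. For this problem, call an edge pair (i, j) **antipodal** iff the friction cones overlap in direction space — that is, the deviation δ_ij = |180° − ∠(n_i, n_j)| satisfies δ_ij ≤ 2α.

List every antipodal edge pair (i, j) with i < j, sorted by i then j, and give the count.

α = atan 0.2 = 11.31°;  2α = 22.62°
n_0 = (-0.9856, +0.1691)
n_1 = (-0.6777, -0.7353)
n_2 = (+0.2607, -0.9654)
n_3 = (+0.7915, -0.6112)
n_4 = (+0.9822, -0.1880)
n_5 = (+0.4699, +0.8827)
n_6 = (-0.7234, +0.6905)
  (0,1): δ = 122.93°  ·
  (0,2): δ = 65.16°  ·
  (0,3): δ = 27.94°  ·
  (0,4): δ = 1.10°  ✓
  (0,5): δ = 71.71°  ·
  (0,6): δ = 146.07°  ·
  (1,2): δ = 122.22°  ·
  (1,3): δ = 85.01°  ·
  (1,4): δ = 58.17°  ·
  (1,5): δ = 14.64°  ✓
  (1,6): δ = 89.00°  ·
  (2,3): δ = 142.79°  ·
  (2,4): δ = 115.94°  ·
  (2,5): δ = 43.14°  ·
  (2,6): δ = 31.22°  ·
  (3,4): δ = 153.16°  ·
  (3,5): δ = 80.35°  ·
  (3,6): δ = 5.99°  ✓
  (4,5): δ = 107.19°  ·
  (4,6): δ = 32.83°  ·
  (5,6): δ = 105.64°  ·
antipodal pairs: 3

count = 3; pairs: (0,4), (1,5), (3,6)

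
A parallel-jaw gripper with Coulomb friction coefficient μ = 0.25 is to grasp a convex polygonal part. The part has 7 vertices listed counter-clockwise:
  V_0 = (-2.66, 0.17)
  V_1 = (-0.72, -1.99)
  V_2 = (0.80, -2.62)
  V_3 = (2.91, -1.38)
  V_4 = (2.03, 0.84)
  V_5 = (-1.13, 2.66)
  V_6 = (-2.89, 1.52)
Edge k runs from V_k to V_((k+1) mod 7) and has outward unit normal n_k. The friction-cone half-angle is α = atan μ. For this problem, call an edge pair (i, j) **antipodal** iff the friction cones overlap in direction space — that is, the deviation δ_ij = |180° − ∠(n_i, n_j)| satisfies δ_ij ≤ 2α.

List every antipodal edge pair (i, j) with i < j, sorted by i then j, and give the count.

count = 5; pairs: (0,3), (0,4), (1,4), (2,5), (3,6)

α = atan 0.25 = 14.04°;  2α = 28.07°
n_0 = (-0.7440, -0.6682)
n_1 = (-0.3829, -0.9238)
n_2 = (+0.5067, -0.8621)
n_3 = (+0.9296, +0.3685)
n_4 = (+0.4991, +0.8666)
n_5 = (-0.5436, +0.8393)
n_6 = (-0.9858, -0.1680)
  (0,1): δ = 154.44°  ·
  (0,2): δ = 101.49°  ·
  (0,3): δ = 20.31°  ✓
  (0,4): δ = 18.13°  ✓
  (0,5): δ = 81.00°  ·
  (0,6): δ = 147.74°  ·
  (1,2): δ = 127.05°  ·
  (1,3): δ = 45.86°  ·
  (1,4): δ = 7.43°  ✓
  (1,5): δ = 55.44°  ·
  (1,6): δ = 122.18°  ·
  (2,3): δ = 98.82°  ·
  (2,4): δ = 60.38°  ·
  (2,5): δ = 2.49°  ✓
  (2,6): δ = 69.23°  ·
  (3,4): δ = 141.56°  ·
  (3,5): δ = 78.69°  ·
  (3,6): δ = 11.95°  ✓
  (4,5): δ = 117.13°  ·
  (4,6): δ = 50.39°  ·
  (5,6): δ = 113.26°  ·
antipodal pairs: 5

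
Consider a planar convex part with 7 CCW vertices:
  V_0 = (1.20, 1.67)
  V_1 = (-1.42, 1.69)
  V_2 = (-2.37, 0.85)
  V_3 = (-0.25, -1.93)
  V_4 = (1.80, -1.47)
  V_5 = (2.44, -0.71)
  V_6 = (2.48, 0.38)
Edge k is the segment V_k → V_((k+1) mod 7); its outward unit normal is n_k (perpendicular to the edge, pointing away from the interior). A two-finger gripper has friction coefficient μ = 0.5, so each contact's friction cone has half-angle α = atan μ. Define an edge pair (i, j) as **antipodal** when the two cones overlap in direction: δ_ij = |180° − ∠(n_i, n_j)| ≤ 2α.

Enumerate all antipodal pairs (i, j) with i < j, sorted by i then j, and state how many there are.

count = 8; pairs: (0,2), (0,3), (0,4), (1,3), (1,4), (1,5), (2,5), (2,6)

α = atan 0.5 = 26.57°;  2α = 53.13°
n_0 = (+0.0076, +1.0000)
n_1 = (-0.6624, +0.7491)
n_2 = (-0.7952, -0.6064)
n_3 = (+0.2189, -0.9757)
n_4 = (+0.7649, -0.6441)
n_5 = (+0.9993, -0.0367)
n_6 = (+0.7099, +0.7044)
  (0,1): δ = 138.08°  ·
  (0,2): δ = 52.23°  ✓
  (0,3): δ = 13.08°  ✓
  (0,4): δ = 50.34°  ✓
  (0,5): δ = 88.34°  ·
  (0,6): δ = 135.21°  ·
  (1,2): δ = 94.15°  ·
  (1,3): δ = 28.84°  ✓
  (1,4): δ = 8.42°  ✓
  (1,5): δ = 46.41°  ✓
  (1,6): δ = 93.29°  ·
  (2,3): δ = 114.68°  ·
  (2,4): δ = 77.43°  ·
  (2,5): δ = 39.43°  ✓
  (2,6): δ = 7.45°  ✓
  (3,4): δ = 142.75°  ·
  (3,5): δ = 104.75°  ·
  (3,6): δ = 57.87°  ·
  (4,5): δ = 142.00°  ·
  (4,6): δ = 95.12°  ·
  (5,6): δ = 133.12°  ·
antipodal pairs: 8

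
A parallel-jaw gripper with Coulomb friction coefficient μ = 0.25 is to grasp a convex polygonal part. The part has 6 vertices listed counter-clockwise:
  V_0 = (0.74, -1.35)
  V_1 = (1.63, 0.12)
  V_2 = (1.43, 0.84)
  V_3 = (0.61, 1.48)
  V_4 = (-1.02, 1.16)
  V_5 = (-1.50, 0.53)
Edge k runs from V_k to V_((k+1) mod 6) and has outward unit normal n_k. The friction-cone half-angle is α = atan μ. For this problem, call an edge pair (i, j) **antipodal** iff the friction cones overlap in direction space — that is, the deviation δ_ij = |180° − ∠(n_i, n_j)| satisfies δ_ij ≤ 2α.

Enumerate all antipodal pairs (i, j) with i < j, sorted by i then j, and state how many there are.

count = 2; pairs: (0,4), (2,5)

α = atan 0.25 = 14.04°;  2α = 28.07°
n_0 = (+0.8554, -0.5179)
n_1 = (+0.9635, +0.2676)
n_2 = (+0.6153, +0.7883)
n_3 = (-0.1926, +0.9813)
n_4 = (-0.7954, +0.6060)
n_5 = (-0.6429, -0.7660)
  (0,1): δ = 133.28°  ·
  (0,2): δ = 96.78°  ·
  (0,3): δ = 47.70°  ·
  (0,4): δ = 6.11°  ✓
  (0,5): δ = 81.19°  ·
  (1,2): δ = 143.50°  ·
  (1,3): δ = 94.42°  ·
  (1,4): δ = 52.83°  ·
  (1,5): δ = 34.47°  ·
  (2,3): δ = 130.92°  ·
  (2,4): δ = 89.33°  ·
  (2,5): δ = 2.03°  ✓
  (3,4): δ = 138.41°  ·
  (3,5): δ = 51.11°  ·
  (4,5): δ = 92.70°  ·
antipodal pairs: 2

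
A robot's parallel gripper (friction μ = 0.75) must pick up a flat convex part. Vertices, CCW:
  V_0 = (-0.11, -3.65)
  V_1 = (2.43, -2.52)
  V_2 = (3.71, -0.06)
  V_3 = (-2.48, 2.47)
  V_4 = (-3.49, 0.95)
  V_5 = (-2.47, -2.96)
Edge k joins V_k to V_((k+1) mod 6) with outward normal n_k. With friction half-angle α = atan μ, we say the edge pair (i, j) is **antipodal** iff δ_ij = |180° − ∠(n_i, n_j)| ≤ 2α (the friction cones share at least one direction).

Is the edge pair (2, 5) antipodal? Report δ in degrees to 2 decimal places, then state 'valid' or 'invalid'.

α = atan 0.75 = 36.87°;  2α = 73.74°
edge 2: e_2 = (-6.19, +2.53);  n_2 = (+0.3783, +0.9257)
edge 5: e_5 = (+2.36, -0.69);  n_5 = (-0.2806, -0.9598)
∠(n_2, n_5) = 174.07°
δ = |180° − 174.07°| = 5.93°
5.93° ≤ 2α = 73.74°  →  valid

δ = 5.93°, valid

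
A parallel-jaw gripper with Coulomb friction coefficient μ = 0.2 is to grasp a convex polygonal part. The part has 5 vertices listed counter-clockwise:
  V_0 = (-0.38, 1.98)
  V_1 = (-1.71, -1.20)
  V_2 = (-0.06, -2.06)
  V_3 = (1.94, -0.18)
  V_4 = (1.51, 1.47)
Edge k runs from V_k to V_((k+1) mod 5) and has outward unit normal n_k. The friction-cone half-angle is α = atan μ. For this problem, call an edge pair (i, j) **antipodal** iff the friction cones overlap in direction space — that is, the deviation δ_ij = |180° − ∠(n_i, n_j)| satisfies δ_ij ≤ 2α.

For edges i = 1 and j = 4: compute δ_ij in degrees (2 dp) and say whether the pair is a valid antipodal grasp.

α = atan 0.2 = 11.31°;  2α = 22.62°
edge 1: e_1 = (+1.65, -0.86);  n_1 = (-0.4622, -0.8868)
edge 4: e_4 = (-1.89, +0.51);  n_4 = (+0.2605, +0.9655)
∠(n_1, n_4) = 167.57°
δ = |180° − 167.57°| = 12.43°
12.43° ≤ 2α = 22.62°  →  valid

δ = 12.43°, valid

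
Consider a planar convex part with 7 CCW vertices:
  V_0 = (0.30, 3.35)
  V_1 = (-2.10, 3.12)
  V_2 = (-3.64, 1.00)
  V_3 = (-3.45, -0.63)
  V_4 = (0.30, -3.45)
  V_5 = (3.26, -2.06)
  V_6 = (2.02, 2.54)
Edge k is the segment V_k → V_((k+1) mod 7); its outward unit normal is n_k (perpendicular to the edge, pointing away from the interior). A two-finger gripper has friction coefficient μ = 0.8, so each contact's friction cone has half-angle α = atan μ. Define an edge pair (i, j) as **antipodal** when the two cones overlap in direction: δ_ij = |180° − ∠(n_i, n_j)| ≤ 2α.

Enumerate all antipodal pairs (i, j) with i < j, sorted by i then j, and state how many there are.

α = atan 0.8 = 38.66°;  2α = 77.32°
n_0 = (-0.0954, +0.9954)
n_1 = (-0.8091, +0.5877)
n_2 = (-0.9933, -0.1158)
n_3 = (-0.6010, -0.7992)
n_4 = (+0.4251, -0.9052)
n_5 = (+0.9655, +0.2603)
n_6 = (+0.4261, +0.9047)
  (0,1): δ = 131.47°  ·
  (0,2): δ = 88.83°  ·
  (0,3): δ = 42.42°  ✓
  (0,4): δ = 19.68°  ✓
  (0,5): δ = 99.61°  ·
  (0,6): δ = 149.31°  ·
  (1,2): δ = 137.36°  ·
  (1,3): δ = 90.95°  ·
  (1,4): δ = 28.85°  ✓
  (1,5): δ = 51.08°  ✓
  (1,6): δ = 100.78°  ·
  (2,3): δ = 133.59°  ·
  (2,4): δ = 71.49°  ✓
  (2,5): δ = 8.44°  ✓
  (2,6): δ = 58.13°  ✓
  (3,4): δ = 117.90°  ·
  (3,5): δ = 37.97°  ✓
  (3,6): δ = 11.73°  ✓
  (4,5): δ = 100.07°  ·
  (4,6): δ = 50.37°  ✓
  (5,6): δ = 130.30°  ·
antipodal pairs: 10

count = 10; pairs: (0,3), (0,4), (1,4), (1,5), (2,4), (2,5), (2,6), (3,5), (3,6), (4,6)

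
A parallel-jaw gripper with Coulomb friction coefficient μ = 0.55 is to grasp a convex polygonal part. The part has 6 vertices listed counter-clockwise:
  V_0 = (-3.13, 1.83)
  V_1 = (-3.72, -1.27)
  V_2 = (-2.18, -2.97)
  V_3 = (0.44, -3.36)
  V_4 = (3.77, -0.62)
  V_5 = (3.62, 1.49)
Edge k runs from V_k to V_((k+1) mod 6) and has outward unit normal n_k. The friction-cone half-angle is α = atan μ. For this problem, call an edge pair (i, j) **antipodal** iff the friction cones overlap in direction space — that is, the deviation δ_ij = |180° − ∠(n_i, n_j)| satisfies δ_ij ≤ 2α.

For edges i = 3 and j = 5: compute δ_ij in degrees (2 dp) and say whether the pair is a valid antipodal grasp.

α = atan 0.55 = 28.81°;  2α = 57.62°
edge 3: e_3 = (+3.33, +2.74);  n_3 = (+0.6354, -0.7722)
edge 5: e_5 = (-6.75, +0.34);  n_5 = (+0.0503, +0.9987)
∠(n_3, n_5) = 137.67°
δ = |180° − 137.67°| = 42.33°
42.33° ≤ 2α = 57.62°  →  valid

δ = 42.33°, valid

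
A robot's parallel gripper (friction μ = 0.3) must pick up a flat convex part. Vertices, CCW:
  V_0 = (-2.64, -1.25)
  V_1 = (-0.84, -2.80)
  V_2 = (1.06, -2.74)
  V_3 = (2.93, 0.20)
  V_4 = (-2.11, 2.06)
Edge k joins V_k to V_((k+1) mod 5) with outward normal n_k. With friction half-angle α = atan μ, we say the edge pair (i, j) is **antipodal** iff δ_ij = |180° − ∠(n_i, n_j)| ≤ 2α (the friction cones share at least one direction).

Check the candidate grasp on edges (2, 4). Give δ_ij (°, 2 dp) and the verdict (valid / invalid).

δ = 23.36°, valid

α = atan 0.3 = 16.70°;  2α = 33.40°
edge 2: e_2 = (+1.87, +2.94);  n_2 = (+0.8438, -0.5367)
edge 4: e_4 = (-0.53, -3.31);  n_4 = (-0.9874, +0.1581)
∠(n_2, n_4) = 156.64°
δ = |180° − 156.64°| = 23.36°
23.36° ≤ 2α = 33.40°  →  valid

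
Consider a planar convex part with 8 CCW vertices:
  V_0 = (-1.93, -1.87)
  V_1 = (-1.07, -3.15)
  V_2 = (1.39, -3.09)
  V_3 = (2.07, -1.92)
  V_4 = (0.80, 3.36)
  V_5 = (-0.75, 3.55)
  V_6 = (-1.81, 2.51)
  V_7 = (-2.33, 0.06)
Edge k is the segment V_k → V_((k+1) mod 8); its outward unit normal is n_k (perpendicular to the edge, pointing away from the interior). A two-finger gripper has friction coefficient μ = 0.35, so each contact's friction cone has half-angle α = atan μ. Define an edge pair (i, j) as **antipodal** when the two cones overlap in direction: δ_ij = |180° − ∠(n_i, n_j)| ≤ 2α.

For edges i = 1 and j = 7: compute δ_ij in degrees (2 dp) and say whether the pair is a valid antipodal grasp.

α = atan 0.35 = 19.29°;  2α = 38.58°
edge 1: e_1 = (+2.46, +0.06);  n_1 = (+0.0244, -0.9997)
edge 7: e_7 = (+0.40, -1.93);  n_7 = (-0.9792, -0.2029)
∠(n_1, n_7) = 79.69°
δ = |180° − 79.69°| = 100.31°
100.31° > 2α = 38.58°  →  invalid

δ = 100.31°, invalid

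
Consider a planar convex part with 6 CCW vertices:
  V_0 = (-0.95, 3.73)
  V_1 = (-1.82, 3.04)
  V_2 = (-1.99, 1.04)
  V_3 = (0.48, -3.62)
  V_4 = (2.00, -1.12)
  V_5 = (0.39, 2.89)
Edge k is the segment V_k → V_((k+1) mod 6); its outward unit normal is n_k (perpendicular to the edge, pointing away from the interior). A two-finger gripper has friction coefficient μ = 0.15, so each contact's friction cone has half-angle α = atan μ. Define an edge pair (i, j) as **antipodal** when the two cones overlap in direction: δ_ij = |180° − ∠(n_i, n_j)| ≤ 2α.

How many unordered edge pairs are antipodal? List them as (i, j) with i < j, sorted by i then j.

count = 1; pairs: (2,4)

α = atan 0.15 = 8.53°;  2α = 17.06°
n_0 = (-0.6214, +0.7835)
n_1 = (-0.9964, +0.0847)
n_2 = (-0.8836, -0.4683)
n_3 = (+0.8545, -0.5195)
n_4 = (+0.9280, +0.3726)
n_5 = (+0.5311, +0.8473)
  (0,1): δ = 133.28°  ·
  (0,2): δ = 100.49°  ·
  (0,3): δ = 20.28°  ·
  (0,4): δ = 73.46°  ·
  (0,5): δ = 109.50°  ·
  (1,2): δ = 147.22°  ·
  (1,3): δ = 26.44°  ·
  (1,4): δ = 26.73°  ·
  (1,5): δ = 62.78°  ·
  (2,3): δ = 59.23°  ·
  (2,4): δ = 6.05°  ✓
  (2,5): δ = 29.99°  ·
  (3,4): δ = 126.83°  ·
  (3,5): δ = 90.78°  ·
  (4,5): δ = 143.96°  ·
antipodal pairs: 1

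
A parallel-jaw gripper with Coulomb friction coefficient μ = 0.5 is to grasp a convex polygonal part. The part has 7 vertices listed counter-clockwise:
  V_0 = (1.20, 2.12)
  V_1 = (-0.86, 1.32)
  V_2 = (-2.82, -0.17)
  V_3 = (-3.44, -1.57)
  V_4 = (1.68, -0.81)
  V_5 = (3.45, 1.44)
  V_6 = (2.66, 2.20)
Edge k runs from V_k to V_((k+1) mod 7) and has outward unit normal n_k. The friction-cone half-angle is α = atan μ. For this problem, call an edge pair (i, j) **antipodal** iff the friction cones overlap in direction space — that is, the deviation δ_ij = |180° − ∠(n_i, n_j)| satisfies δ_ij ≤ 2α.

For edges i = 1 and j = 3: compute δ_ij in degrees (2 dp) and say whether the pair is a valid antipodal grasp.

α = atan 0.5 = 26.57°;  2α = 53.13°
edge 1: e_1 = (-1.96, -1.49);  n_1 = (-0.6052, +0.7961)
edge 3: e_3 = (+5.12, +0.76);  n_3 = (+0.1468, -0.9892)
∠(n_1, n_3) = 151.20°
δ = |180° − 151.20°| = 28.80°
28.80° ≤ 2α = 53.13°  →  valid

δ = 28.80°, valid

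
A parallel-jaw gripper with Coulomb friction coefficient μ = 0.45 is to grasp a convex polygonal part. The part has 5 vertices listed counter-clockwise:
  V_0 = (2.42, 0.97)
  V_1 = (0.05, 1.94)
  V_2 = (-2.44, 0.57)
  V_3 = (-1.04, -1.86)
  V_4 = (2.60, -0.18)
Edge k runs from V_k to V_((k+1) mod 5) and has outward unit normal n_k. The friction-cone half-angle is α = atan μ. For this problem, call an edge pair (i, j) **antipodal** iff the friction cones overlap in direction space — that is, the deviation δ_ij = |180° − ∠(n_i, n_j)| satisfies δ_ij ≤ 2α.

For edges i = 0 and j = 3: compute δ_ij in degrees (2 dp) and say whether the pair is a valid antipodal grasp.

α = atan 0.45 = 24.23°;  2α = 48.46°
edge 0: e_0 = (-2.37, +0.97);  n_0 = (+0.3788, +0.9255)
edge 3: e_3 = (+3.64, +1.68);  n_3 = (+0.4191, -0.9080)
∠(n_0, n_3) = 132.97°
δ = |180° − 132.97°| = 47.03°
47.03° ≤ 2α = 48.46°  →  valid

δ = 47.03°, valid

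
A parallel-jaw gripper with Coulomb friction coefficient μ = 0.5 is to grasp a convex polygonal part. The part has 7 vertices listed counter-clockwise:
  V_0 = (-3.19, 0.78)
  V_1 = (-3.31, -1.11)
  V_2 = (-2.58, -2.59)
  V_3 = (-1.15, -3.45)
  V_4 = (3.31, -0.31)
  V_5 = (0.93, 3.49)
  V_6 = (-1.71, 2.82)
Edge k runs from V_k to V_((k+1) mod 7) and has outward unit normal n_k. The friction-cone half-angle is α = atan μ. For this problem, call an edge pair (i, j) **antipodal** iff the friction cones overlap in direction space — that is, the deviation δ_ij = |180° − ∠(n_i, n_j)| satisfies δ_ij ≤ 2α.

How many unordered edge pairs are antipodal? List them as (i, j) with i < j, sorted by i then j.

count = 7; pairs: (0,3), (0,4), (1,4), (2,4), (2,5), (3,5), (3,6)

α = atan 0.5 = 26.57°;  2α = 53.13°
n_0 = (-0.9980, +0.0634)
n_1 = (-0.8968, -0.4424)
n_2 = (-0.5154, -0.8570)
n_3 = (+0.5757, -0.8177)
n_4 = (+0.8475, +0.5308)
n_5 = (-0.2460, +0.9693)
n_6 = (-0.8094, +0.5872)
  (0,1): δ = 150.11°  ·
  (0,2): δ = 117.39°  ·
  (0,3): δ = 51.22°  ✓
  (0,4): δ = 35.69°  ✓
  (0,5): δ = 107.87°  ·
  (0,6): δ = 147.67°  ·
  (1,2): δ = 147.28°  ·
  (1,3): δ = 81.11°  ·
  (1,4): δ = 5.81°  ✓
  (1,5): δ = 77.99°  ·
  (1,6): δ = 117.78°  ·
  (2,3): δ = 113.83°  ·
  (2,4): δ = 26.92°  ✓
  (2,5): δ = 45.26°  ✓
  (2,6): δ = 85.06°  ·
  (3,4): δ = 93.09°  ·
  (3,5): δ = 20.91°  ✓
  (3,6): δ = 18.89°  ✓
  (4,5): δ = 107.82°  ·
  (4,6): δ = 68.02°  ·
  (5,6): δ = 140.20°  ·
antipodal pairs: 7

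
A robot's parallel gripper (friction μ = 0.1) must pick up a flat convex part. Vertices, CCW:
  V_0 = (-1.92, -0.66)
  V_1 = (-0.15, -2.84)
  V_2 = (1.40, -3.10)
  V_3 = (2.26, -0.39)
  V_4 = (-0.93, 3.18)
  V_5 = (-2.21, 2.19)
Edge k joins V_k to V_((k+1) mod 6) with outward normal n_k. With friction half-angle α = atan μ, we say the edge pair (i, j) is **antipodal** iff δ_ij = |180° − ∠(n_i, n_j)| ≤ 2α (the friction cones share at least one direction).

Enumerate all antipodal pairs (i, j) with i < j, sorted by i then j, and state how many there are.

α = atan 0.1 = 5.71°;  2α = 11.42°
n_0 = (-0.7763, -0.6303)
n_1 = (-0.1654, -0.9862)
n_2 = (+0.9532, -0.3025)
n_3 = (+0.7457, +0.6663)
n_4 = (-0.6118, +0.7910)
n_5 = (-0.9949, -0.1012)
  (0,1): δ = 138.60°  ·
  (0,2): δ = 56.68°  ·
  (0,3): δ = 2.71°  ✓
  (0,4): δ = 88.65°  ·
  (0,5): δ = 146.74°  ·
  (1,2): δ = 98.08°  ·
  (1,3): δ = 38.70°  ·
  (1,4): δ = 47.24°  ·
  (1,5): δ = 105.33°  ·
  (2,3): δ = 120.61°  ·
  (2,4): δ = 34.67°  ·
  (2,5): δ = 23.42°  ·
  (3,4): δ = 94.06°  ·
  (3,5): δ = 35.97°  ·
  (4,5): δ = 121.91°  ·
antipodal pairs: 1

count = 1; pairs: (0,3)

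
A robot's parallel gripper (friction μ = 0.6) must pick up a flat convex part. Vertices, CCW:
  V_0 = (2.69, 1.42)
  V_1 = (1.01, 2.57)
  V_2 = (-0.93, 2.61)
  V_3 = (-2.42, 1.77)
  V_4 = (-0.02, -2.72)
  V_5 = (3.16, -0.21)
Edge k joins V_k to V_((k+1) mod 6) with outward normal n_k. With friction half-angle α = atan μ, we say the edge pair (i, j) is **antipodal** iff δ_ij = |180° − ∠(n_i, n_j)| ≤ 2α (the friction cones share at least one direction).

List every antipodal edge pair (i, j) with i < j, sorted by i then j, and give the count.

count = 5; pairs: (0,3), (1,3), (1,4), (2,4), (3,5)

α = atan 0.6 = 30.96°;  2α = 61.93°
n_0 = (+0.5649, +0.8252)
n_1 = (+0.0206, +0.9998)
n_2 = (-0.4911, +0.8711)
n_3 = (-0.8819, -0.4714)
n_4 = (+0.6196, -0.7849)
n_5 = (+0.9609, +0.2771)
  (0,1): δ = 146.79°  ·
  (0,2): δ = 116.19°  ·
  (0,3): δ = 27.48°  ✓
  (0,4): δ = 72.68°  ·
  (0,5): δ = 140.48°  ·
  (1,2): δ = 149.41°  ·
  (1,3): δ = 60.69°  ✓
  (1,4): δ = 39.47°  ✓
  (1,5): δ = 107.27°  ·
  (2,3): δ = 91.29°  ·
  (2,4): δ = 8.87°  ✓
  (2,5): δ = 76.67°  ·
  (3,4): δ = 79.84°  ·
  (3,5): δ = 12.04°  ✓
  (4,5): δ = 112.20°  ·
antipodal pairs: 5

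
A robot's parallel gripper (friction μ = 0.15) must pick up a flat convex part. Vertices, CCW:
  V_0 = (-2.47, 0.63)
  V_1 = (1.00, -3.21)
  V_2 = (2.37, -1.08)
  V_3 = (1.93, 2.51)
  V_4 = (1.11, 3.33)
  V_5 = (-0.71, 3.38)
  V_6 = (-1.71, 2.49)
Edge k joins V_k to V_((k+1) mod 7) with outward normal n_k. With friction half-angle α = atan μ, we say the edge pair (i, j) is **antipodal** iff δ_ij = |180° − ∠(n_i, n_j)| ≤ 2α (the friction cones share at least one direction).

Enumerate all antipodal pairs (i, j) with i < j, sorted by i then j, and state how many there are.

count = 3; pairs: (0,3), (1,5), (1,6)

α = atan 0.15 = 8.53°;  2α = 17.06°
n_0 = (-0.7419, -0.6705)
n_1 = (+0.8411, -0.5410)
n_2 = (+0.9926, +0.1217)
n_3 = (+0.7071, +0.7071)
n_4 = (+0.0275, +0.9996)
n_5 = (-0.6648, +0.7470)
n_6 = (-0.9257, +0.3782)
  (0,1): δ = 74.85°  ·
  (0,2): δ = 35.11°  ·
  (0,3): δ = 2.90°  ✓
  (0,4): δ = 46.32°  ·
  (0,5): δ = 89.57°  ·
  (0,6): δ = 115.67°  ·
  (1,2): δ = 140.26°  ·
  (1,3): δ = 102.25°  ·
  (1,4): δ = 58.82°  ·
  (1,5): δ = 15.58°  ✓
  (1,6): δ = 10.52°  ✓
  (2,3): δ = 141.99°  ·
  (2,4): δ = 98.56°  ·
  (2,5): δ = 55.32°  ·
  (2,6): δ = 29.21°  ·
  (3,4): δ = 136.57°  ·
  (3,5): δ = 93.33°  ·
  (3,6): δ = 67.23°  ·
  (4,5): δ = 136.76°  ·
  (4,6): δ = 110.65°  ·
  (5,6): δ = 153.89°  ·
antipodal pairs: 3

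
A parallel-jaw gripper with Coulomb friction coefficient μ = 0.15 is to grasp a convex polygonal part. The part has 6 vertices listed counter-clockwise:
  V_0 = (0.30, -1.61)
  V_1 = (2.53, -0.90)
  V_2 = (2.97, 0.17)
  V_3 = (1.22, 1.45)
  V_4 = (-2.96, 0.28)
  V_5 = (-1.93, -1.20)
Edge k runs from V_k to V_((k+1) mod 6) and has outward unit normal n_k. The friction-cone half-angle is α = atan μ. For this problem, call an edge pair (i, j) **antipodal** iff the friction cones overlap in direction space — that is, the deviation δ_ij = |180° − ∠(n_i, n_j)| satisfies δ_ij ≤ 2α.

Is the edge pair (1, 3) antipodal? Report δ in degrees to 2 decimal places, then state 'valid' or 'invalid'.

δ = 52.01°, invalid

α = atan 0.15 = 8.53°;  2α = 17.06°
edge 1: e_1 = (+0.44, +1.07);  n_1 = (+0.9249, -0.3803)
edge 3: e_3 = (-4.18, -1.17);  n_3 = (-0.2695, +0.9630)
∠(n_1, n_3) = 127.99°
δ = |180° − 127.99°| = 52.01°
52.01° > 2α = 17.06°  →  invalid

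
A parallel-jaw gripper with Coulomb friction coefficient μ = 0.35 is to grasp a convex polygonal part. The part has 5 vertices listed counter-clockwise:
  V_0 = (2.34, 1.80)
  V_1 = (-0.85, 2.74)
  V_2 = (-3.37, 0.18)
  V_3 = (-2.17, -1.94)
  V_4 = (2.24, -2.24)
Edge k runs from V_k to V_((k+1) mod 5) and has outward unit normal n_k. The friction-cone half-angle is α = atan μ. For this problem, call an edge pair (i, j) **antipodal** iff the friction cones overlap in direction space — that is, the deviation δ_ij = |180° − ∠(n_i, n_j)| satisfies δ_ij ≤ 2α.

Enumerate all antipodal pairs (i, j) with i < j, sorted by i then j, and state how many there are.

count = 2; pairs: (0,3), (2,4)

α = atan 0.35 = 19.29°;  2α = 38.58°
n_0 = (+0.2827, +0.9592)
n_1 = (-0.7127, +0.7015)
n_2 = (-0.8703, -0.4926)
n_3 = (-0.0679, -0.9977)
n_4 = (+0.9997, -0.0247)
  (0,1): δ = 118.13°  ·
  (0,2): δ = 44.07°  ·
  (0,3): δ = 12.53°  ✓
  (0,4): δ = 105.00°  ·
  (1,2): δ = 105.94°  ·
  (1,3): δ = 49.34°  ·
  (1,4): δ = 43.13°  ·
  (2,3): δ = 123.40°  ·
  (2,4): δ = 30.93°  ✓
  (3,4): δ = 87.53°  ·
antipodal pairs: 2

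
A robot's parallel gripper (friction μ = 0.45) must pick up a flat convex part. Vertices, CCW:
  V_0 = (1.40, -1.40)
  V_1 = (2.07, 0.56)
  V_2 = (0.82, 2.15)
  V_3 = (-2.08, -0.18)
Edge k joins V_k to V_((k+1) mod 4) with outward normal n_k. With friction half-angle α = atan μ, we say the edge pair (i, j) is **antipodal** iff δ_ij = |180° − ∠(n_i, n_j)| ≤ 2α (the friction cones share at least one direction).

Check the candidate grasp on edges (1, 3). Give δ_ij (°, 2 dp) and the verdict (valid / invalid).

α = atan 0.45 = 24.23°;  2α = 48.46°
edge 1: e_1 = (-1.25, +1.59);  n_1 = (+0.7861, +0.6180)
edge 3: e_3 = (+3.48, -1.22);  n_3 = (-0.3308, -0.9437)
∠(n_1, n_3) = 147.49°
δ = |180° − 147.49°| = 32.51°
32.51° ≤ 2α = 48.46°  →  valid

δ = 32.51°, valid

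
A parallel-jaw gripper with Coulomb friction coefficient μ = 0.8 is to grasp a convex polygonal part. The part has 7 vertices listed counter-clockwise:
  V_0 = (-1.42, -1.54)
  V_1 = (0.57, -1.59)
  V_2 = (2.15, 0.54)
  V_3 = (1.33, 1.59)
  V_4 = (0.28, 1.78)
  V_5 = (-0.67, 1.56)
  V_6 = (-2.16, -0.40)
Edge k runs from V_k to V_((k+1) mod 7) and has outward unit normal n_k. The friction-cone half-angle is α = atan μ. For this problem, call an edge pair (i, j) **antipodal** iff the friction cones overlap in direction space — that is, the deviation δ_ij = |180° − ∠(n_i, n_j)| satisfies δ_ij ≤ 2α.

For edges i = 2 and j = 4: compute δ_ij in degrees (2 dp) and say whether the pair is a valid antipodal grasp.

α = atan 0.8 = 38.66°;  2α = 77.32°
edge 2: e_2 = (-0.82, +1.05);  n_2 = (+0.7881, +0.6155)
edge 4: e_4 = (-0.95, -0.22);  n_4 = (-0.2256, +0.9742)
∠(n_2, n_4) = 65.05°
δ = |180° − 65.05°| = 114.95°
114.95° > 2α = 77.32°  →  invalid

δ = 114.95°, invalid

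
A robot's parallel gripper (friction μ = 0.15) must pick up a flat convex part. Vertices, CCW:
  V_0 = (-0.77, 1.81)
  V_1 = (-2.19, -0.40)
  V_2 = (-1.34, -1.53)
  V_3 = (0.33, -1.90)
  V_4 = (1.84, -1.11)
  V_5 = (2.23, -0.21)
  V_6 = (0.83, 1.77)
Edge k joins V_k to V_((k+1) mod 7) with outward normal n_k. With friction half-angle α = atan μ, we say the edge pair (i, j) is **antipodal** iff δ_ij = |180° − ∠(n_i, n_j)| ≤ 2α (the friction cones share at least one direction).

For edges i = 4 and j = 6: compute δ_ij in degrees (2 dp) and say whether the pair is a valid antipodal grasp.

δ = 68.00°, invalid

α = atan 0.15 = 8.53°;  2α = 17.06°
edge 4: e_4 = (+0.39, +0.90);  n_4 = (+0.9176, -0.3976)
edge 6: e_6 = (-1.60, +0.04);  n_6 = (+0.0250, +0.9997)
∠(n_4, n_6) = 112.00°
δ = |180° − 112.00°| = 68.00°
68.00° > 2α = 17.06°  →  invalid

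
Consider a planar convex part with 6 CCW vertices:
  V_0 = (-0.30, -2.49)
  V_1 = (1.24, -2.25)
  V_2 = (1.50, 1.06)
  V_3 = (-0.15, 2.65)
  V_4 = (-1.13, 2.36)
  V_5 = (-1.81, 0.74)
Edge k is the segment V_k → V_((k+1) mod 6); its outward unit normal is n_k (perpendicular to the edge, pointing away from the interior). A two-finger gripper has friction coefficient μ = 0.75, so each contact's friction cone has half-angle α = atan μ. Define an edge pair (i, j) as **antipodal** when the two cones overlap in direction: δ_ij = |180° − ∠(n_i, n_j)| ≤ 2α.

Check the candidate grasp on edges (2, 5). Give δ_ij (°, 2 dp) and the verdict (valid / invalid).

δ = 21.01°, valid

α = atan 0.75 = 36.87°;  2α = 73.74°
edge 2: e_2 = (-1.65, +1.59);  n_2 = (+0.6939, +0.7201)
edge 5: e_5 = (+1.51, -3.23);  n_5 = (-0.9059, -0.4235)
∠(n_2, n_5) = 158.99°
δ = |180° − 158.99°| = 21.01°
21.01° ≤ 2α = 73.74°  →  valid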